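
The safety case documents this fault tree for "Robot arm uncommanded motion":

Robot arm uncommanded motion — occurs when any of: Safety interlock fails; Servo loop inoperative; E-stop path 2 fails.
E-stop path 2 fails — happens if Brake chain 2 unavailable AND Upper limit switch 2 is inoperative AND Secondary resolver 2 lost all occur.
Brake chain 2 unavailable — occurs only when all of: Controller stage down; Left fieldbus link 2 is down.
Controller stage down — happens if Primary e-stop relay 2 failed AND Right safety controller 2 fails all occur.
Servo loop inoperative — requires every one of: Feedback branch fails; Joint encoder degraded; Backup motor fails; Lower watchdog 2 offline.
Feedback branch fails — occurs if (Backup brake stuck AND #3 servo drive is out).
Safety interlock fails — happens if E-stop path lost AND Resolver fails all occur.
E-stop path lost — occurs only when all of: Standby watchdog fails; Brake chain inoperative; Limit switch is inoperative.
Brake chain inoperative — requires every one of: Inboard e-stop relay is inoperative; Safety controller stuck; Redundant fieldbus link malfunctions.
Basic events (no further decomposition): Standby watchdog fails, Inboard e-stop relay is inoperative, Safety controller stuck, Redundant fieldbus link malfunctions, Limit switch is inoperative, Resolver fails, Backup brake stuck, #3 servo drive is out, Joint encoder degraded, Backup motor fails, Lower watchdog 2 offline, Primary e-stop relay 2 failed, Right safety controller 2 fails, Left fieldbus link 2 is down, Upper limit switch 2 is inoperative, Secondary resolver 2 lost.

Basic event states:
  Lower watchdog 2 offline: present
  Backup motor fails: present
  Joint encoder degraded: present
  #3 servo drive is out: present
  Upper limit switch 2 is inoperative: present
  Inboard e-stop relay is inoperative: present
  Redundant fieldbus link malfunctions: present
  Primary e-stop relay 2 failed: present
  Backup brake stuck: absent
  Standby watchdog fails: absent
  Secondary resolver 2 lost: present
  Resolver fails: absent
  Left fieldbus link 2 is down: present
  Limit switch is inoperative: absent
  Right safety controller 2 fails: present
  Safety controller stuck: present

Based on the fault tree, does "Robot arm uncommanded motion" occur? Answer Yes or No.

Brake chain inoperative [AND]: Inboard e-stop relay is inoperative=occurs, Safety controller stuck=occurs, Redundant fieldbus link malfunctions=occurs → all inputs occur → occurs.
E-stop path lost [AND]: Standby watchdog fails=not, Brake chain inoperative=occurs, Limit switch is inoperative=not → not all inputs occur → does not occur.
Safety interlock fails [AND]: E-stop path lost=not, Resolver fails=not → not all inputs occur → does not occur.
Feedback branch fails [AND]: Backup brake stuck=not, #3 servo drive is out=occurs → not all inputs occur → does not occur.
Servo loop inoperative [AND]: Feedback branch fails=not, Joint encoder degraded=occurs, Backup motor fails=occurs, Lower watchdog 2 offline=occurs → not all inputs occur → does not occur.
Controller stage down [AND]: Primary e-stop relay 2 failed=occurs, Right safety controller 2 fails=occurs → all inputs occur → occurs.
Brake chain 2 unavailable [AND]: Controller stage down=occurs, Left fieldbus link 2 is down=occurs → all inputs occur → occurs.
E-stop path 2 fails [AND]: Brake chain 2 unavailable=occurs, Upper limit switch 2 is inoperative=occurs, Secondary resolver 2 lost=occurs → all inputs occur → occurs.
Robot arm uncommanded motion [OR]: Safety interlock fails=not, Servo loop inoperative=not, E-stop path 2 fails=occurs → at least one input occurs → occurs.

Yes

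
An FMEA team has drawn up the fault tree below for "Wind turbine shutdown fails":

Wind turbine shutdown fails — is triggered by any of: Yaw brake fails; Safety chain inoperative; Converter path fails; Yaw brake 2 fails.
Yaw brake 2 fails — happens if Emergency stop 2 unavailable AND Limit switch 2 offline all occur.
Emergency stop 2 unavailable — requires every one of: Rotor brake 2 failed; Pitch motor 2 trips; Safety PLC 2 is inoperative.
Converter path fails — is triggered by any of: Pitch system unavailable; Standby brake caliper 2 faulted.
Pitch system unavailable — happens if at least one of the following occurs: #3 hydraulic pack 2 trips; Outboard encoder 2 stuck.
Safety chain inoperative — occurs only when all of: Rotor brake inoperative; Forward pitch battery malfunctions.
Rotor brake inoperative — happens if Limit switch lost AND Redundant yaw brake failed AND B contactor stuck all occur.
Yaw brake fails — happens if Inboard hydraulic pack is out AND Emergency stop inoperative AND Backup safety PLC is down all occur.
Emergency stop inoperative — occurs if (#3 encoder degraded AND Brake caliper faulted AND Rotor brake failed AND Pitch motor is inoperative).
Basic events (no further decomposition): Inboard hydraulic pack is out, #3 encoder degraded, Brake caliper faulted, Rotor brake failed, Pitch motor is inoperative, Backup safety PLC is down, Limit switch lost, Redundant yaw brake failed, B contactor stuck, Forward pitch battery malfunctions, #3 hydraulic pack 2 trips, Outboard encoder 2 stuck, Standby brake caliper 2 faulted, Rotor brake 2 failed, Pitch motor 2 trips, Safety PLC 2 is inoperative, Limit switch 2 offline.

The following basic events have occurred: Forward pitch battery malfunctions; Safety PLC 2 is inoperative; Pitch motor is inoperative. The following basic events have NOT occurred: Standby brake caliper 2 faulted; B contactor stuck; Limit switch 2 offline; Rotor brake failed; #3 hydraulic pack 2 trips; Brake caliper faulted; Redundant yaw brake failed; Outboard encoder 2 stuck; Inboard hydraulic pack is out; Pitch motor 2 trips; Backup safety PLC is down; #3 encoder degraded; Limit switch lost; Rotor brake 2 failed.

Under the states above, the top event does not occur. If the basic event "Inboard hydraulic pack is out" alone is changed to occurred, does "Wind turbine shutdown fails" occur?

Counterfactual: set "Inboard hydraulic pack is out" to occurred.
Emergency stop inoperative [AND]: #3 encoder degraded=not, Brake caliper faulted=not, Rotor brake failed=not, Pitch motor is inoperative=occurs → not all inputs occur → does not occur.
Yaw brake fails [AND]: Inboard hydraulic pack is out=occurs, Emergency stop inoperative=not, Backup safety PLC is down=not → not all inputs occur → does not occur.
Rotor brake inoperative [AND]: Limit switch lost=not, Redundant yaw brake failed=not, B contactor stuck=not → not all inputs occur → does not occur.
Safety chain inoperative [AND]: Rotor brake inoperative=not, Forward pitch battery malfunctions=occurs → not all inputs occur → does not occur.
Pitch system unavailable [OR]: #3 hydraulic pack 2 trips=not, Outboard encoder 2 stuck=not → no input occurs → does not occur.
Converter path fails [OR]: Pitch system unavailable=not, Standby brake caliper 2 faulted=not → no input occurs → does not occur.
Emergency stop 2 unavailable [AND]: Rotor brake 2 failed=not, Pitch motor 2 trips=not, Safety PLC 2 is inoperative=occurs → not all inputs occur → does not occur.
Yaw brake 2 fails [AND]: Emergency stop 2 unavailable=not, Limit switch 2 offline=not → not all inputs occur → does not occur.
Wind turbine shutdown fails [OR]: Yaw brake fails=not, Safety chain inoperative=not, Converter path fails=not, Yaw brake 2 fails=not → no input occurs → does not occur.

No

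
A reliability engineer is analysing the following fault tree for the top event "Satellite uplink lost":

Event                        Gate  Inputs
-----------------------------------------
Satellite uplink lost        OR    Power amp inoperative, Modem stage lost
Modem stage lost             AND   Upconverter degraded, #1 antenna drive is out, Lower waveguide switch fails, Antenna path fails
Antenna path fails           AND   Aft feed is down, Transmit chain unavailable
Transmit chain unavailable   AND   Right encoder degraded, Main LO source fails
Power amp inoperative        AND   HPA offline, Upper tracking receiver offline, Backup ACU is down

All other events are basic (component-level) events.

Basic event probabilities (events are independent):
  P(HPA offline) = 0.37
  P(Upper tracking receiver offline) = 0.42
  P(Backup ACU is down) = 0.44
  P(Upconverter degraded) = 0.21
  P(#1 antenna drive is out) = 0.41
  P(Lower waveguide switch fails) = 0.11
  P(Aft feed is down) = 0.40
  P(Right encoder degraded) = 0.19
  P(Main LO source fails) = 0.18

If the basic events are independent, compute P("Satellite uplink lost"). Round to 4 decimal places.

0.0685

P(Power amp inoperative) [AND] = 0.37 × 0.42 × 0.44 = 0.068376
P(Transmit chain unavailable) [AND] = 0.19 × 0.18 = 0.034200
P(Antenna path fails) [AND] = 0.40 × 0.034200 = 0.013680
P(Modem stage lost) [AND] = 0.21 × 0.41 × 0.11 × 0.013680 = 0.000130
P(Satellite uplink lost) [OR] = 1 − (1−0.068376) × (1−0.000130) = 0.068497
Rounded to 4 decimal places: P(Satellite uplink lost) ≈ 0.0685.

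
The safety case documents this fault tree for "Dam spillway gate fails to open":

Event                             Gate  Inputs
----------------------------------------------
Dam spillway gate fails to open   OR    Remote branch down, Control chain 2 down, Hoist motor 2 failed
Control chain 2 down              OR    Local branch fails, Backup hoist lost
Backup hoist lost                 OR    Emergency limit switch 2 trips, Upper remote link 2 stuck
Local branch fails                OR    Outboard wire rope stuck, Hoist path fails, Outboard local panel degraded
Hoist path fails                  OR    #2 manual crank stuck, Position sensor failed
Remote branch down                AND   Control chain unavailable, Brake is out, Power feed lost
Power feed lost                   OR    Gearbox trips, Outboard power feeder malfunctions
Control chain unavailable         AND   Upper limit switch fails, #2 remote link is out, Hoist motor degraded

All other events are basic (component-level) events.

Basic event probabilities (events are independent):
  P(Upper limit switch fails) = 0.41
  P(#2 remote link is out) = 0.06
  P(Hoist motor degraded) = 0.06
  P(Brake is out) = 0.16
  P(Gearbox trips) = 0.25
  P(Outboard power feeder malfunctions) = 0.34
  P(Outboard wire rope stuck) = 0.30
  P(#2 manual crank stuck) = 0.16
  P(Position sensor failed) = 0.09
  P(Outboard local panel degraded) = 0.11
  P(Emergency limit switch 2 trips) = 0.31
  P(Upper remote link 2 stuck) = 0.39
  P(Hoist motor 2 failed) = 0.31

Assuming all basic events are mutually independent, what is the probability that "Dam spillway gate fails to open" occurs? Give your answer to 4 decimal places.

0.8617

P(Control chain unavailable) [AND] = 0.41 × 0.06 × 0.06 = 0.001476
P(Power feed lost) [OR] = 1 − (1−0.25) × (1−0.34) = 0.505000
P(Remote branch down) [AND] = 0.001476 × 0.16 × 0.505000 = 0.000119
P(Hoist path fails) [OR] = 1 − (1−0.16) × (1−0.09) = 0.235600
P(Local branch fails) [OR] = 1 − (1−0.30) × (1−0.235600) × (1−0.11) = 0.523779
P(Backup hoist lost) [OR] = 1 − (1−0.31) × (1−0.39) = 0.579100
P(Control chain 2 down) [OR] = 1 − (1−0.523779) × (1−0.579100) = 0.799559
P(Dam spillway gate fails to open) [OR] = 1 − (1−0.000119) × (1−0.799559) × (1−0.31) = 0.861712
Rounded to 4 decimal places: P(Dam spillway gate fails to open) ≈ 0.8617.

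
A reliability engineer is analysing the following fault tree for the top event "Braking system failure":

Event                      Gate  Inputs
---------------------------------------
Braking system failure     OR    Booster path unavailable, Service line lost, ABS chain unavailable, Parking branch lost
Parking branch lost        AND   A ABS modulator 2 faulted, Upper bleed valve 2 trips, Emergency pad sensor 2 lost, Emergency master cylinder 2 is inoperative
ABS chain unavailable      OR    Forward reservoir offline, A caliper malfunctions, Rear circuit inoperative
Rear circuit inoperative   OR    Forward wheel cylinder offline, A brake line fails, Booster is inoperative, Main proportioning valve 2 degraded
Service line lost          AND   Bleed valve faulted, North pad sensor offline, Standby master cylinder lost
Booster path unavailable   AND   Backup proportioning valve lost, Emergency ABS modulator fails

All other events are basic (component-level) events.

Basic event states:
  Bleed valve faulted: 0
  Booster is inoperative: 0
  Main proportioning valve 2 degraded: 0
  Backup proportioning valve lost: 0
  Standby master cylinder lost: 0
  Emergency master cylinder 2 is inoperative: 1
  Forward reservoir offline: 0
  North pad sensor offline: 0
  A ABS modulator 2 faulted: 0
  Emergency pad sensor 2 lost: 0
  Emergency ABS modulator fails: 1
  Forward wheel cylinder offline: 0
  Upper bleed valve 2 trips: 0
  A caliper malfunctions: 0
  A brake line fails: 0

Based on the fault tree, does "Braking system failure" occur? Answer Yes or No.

No

Booster path unavailable [AND]: Backup proportioning valve lost=not, Emergency ABS modulator fails=occurs → not all inputs occur → does not occur.
Service line lost [AND]: Bleed valve faulted=not, North pad sensor offline=not, Standby master cylinder lost=not → not all inputs occur → does not occur.
Rear circuit inoperative [OR]: Forward wheel cylinder offline=not, A brake line fails=not, Booster is inoperative=not, Main proportioning valve 2 degraded=not → no input occurs → does not occur.
ABS chain unavailable [OR]: Forward reservoir offline=not, A caliper malfunctions=not, Rear circuit inoperative=not → no input occurs → does not occur.
Parking branch lost [AND]: A ABS modulator 2 faulted=not, Upper bleed valve 2 trips=not, Emergency pad sensor 2 lost=not, Emergency master cylinder 2 is inoperative=occurs → not all inputs occur → does not occur.
Braking system failure [OR]: Booster path unavailable=not, Service line lost=not, ABS chain unavailable=not, Parking branch lost=not → no input occurs → does not occur.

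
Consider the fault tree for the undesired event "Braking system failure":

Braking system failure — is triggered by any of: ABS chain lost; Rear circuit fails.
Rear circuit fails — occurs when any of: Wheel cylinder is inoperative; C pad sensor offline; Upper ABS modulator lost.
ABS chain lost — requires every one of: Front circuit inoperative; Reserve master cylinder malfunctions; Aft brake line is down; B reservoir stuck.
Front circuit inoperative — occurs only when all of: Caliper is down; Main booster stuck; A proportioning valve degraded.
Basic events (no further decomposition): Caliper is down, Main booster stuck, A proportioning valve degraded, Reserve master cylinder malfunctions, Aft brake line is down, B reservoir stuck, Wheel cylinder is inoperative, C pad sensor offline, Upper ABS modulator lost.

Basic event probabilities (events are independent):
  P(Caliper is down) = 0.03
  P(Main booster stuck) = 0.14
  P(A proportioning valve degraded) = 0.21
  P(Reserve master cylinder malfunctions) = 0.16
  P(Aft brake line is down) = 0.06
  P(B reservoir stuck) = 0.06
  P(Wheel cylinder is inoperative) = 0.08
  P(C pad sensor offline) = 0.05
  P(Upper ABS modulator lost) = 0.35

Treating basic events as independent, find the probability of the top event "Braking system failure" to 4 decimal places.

P(Front circuit inoperative) [AND] = 0.03 × 0.14 × 0.21 = 0.000882
P(ABS chain lost) [AND] = 0.000882 × 0.16 × 0.06 × 0.06 = 0.000001
P(Rear circuit fails) [OR] = 1 − (1−0.08) × (1−0.05) × (1−0.35) = 0.431900
P(Braking system failure) [OR] = 1 − (1−0.000001) × (1−0.431900) = 0.431901
Rounded to 4 decimal places: P(Braking system failure) ≈ 0.4319.

0.4319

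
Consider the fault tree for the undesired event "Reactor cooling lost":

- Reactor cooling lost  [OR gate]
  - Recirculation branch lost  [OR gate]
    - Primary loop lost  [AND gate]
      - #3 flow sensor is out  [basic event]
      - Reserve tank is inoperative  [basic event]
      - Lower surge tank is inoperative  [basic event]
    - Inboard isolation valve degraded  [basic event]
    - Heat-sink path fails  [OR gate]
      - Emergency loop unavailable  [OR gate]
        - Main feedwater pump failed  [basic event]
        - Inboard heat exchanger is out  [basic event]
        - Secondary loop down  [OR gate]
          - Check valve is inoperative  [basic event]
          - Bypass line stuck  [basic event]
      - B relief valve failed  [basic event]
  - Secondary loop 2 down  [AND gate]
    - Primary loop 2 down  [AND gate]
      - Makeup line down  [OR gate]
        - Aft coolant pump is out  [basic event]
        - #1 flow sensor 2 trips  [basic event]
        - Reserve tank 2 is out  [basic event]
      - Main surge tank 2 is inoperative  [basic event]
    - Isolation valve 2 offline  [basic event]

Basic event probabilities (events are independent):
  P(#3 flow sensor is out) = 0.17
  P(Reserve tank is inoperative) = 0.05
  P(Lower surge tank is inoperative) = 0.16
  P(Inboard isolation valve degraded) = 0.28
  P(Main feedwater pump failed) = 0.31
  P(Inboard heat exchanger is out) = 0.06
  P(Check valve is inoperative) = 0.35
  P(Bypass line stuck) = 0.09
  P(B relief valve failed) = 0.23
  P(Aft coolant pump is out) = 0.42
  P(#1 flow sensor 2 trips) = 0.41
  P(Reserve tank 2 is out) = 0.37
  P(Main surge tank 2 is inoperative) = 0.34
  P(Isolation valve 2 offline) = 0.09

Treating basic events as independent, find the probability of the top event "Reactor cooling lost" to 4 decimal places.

0.7927

P(Primary loop lost) [AND] = 0.17 × 0.05 × 0.16 = 0.001360
P(Secondary loop down) [OR] = 1 − (1−0.35) × (1−0.09) = 0.408500
P(Emergency loop unavailable) [OR] = 1 − (1−0.31) × (1−0.06) × (1−0.408500) = 0.616353
P(Heat-sink path fails) [OR] = 1 − (1−0.616353) × (1−0.23) = 0.704592
P(Recirculation branch lost) [OR] = 1 − (1−0.001360) × (1−0.28) × (1−0.704592) = 0.787596
P(Makeup line down) [OR] = 1 − (1−0.42) × (1−0.41) × (1−0.37) = 0.784414
P(Primary loop 2 down) [AND] = 0.784414 × 0.34 = 0.266701
P(Secondary loop 2 down) [AND] = 0.266701 × 0.09 = 0.024003
P(Reactor cooling lost) [OR] = 1 − (1−0.787596) × (1−0.024003) = 0.792694
Rounded to 4 decimal places: P(Reactor cooling lost) ≈ 0.7927.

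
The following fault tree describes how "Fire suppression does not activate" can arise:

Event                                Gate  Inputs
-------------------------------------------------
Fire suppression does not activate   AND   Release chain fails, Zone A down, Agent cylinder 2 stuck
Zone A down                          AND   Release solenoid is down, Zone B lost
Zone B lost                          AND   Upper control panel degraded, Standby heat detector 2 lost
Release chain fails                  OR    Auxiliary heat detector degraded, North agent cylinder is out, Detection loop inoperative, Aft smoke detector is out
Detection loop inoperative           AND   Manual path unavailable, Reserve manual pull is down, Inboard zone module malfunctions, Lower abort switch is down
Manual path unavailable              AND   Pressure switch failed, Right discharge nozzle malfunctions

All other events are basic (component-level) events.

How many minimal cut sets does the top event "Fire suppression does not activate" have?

Manual path unavailable [AND]: one cut set from each child combined → 1 × 1 = 1 cut set(s).
Detection loop inoperative [AND]: one cut set from each child combined → 1 × 1 × 1 × 1 = 1 cut set(s).
Release chain fails [OR]: union of children's cut sets → 4 cut set(s).
Zone B lost [AND]: one cut set from each child combined → 1 × 1 = 1 cut set(s).
Zone A down [AND]: one cut set from each child combined → 1 × 1 = 1 cut set(s).
Fire suppression does not activate [AND]: one cut set from each child combined → 4 × 1 × 1 = 4 cut set(s).
Minimal cut sets: {Agent cylinder 2 stuck, Auxiliary heat detector degraded, Release solenoid is down, Standby heat detector 2 lost, Upper control panel degraded}; {Agent cylinder 2 stuck, North agent cylinder is out, Release solenoid is down, Standby heat detector 2 lost, Upper control panel degraded}; {Agent cylinder 2 stuck, Inboard zone module malfunctions, Lower abort switch is down, Pressure switch failed, Release solenoid is down, Reserve manual pull is down, Right discharge nozzle malfunctions, Standby heat detector 2 lost, Upper control panel degraded}; {Aft smoke detector is out, Agent cylinder 2 stuck, Release solenoid is down, Standby heat detector 2 lost, Upper control panel degraded}.

4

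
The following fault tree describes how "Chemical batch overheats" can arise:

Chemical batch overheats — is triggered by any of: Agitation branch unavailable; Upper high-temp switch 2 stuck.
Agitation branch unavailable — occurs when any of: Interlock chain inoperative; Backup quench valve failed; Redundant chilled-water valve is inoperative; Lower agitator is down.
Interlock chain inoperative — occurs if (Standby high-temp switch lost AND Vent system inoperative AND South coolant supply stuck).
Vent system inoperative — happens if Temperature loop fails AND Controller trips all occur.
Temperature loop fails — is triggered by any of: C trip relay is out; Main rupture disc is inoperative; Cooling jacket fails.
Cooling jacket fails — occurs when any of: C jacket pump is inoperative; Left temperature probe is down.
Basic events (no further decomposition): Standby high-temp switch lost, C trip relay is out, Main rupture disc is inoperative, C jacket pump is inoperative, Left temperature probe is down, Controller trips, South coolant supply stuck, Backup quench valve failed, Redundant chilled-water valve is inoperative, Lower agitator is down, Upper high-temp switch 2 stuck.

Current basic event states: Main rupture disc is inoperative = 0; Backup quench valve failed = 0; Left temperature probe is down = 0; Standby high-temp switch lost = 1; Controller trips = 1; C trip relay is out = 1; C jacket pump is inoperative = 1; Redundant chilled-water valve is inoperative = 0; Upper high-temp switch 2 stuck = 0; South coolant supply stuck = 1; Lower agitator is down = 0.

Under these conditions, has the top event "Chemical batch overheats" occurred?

Cooling jacket fails [OR]: C jacket pump is inoperative=occurs, Left temperature probe is down=not → at least one input occurs → occurs.
Temperature loop fails [OR]: C trip relay is out=occurs, Main rupture disc is inoperative=not, Cooling jacket fails=occurs → at least one input occurs → occurs.
Vent system inoperative [AND]: Temperature loop fails=occurs, Controller trips=occurs → all inputs occur → occurs.
Interlock chain inoperative [AND]: Standby high-temp switch lost=occurs, Vent system inoperative=occurs, South coolant supply stuck=occurs → all inputs occur → occurs.
Agitation branch unavailable [OR]: Interlock chain inoperative=occurs, Backup quench valve failed=not, Redundant chilled-water valve is inoperative=not, Lower agitator is down=not → at least one input occurs → occurs.
Chemical batch overheats [OR]: Agitation branch unavailable=occurs, Upper high-temp switch 2 stuck=not → at least one input occurs → occurs.

Yes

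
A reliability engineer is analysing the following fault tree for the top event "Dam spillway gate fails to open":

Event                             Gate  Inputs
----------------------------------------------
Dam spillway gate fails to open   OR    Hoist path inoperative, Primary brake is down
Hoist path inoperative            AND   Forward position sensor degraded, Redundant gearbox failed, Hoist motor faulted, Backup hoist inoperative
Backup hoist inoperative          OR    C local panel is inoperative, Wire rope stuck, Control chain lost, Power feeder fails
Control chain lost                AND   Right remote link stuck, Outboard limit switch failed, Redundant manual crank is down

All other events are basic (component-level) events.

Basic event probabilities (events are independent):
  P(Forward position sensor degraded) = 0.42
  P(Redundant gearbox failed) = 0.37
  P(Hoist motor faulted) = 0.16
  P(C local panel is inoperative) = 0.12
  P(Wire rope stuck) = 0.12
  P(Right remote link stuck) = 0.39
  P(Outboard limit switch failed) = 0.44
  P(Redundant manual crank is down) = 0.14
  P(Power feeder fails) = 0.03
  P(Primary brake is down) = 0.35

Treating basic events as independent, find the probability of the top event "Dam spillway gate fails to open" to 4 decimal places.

0.3543

P(Control chain lost) [AND] = 0.39 × 0.44 × 0.14 = 0.024024
P(Backup hoist inoperative) [OR] = 1 − (1−0.12) × (1−0.12) × (1−0.024024) × (1−0.03) = 0.266878
P(Hoist path inoperative) [AND] = 0.42 × 0.37 × 0.16 × 0.266878 = 0.006636
P(Dam spillway gate fails to open) [OR] = 1 − (1−0.006636) × (1−0.35) = 0.354313
Rounded to 4 decimal places: P(Dam spillway gate fails to open) ≈ 0.3543.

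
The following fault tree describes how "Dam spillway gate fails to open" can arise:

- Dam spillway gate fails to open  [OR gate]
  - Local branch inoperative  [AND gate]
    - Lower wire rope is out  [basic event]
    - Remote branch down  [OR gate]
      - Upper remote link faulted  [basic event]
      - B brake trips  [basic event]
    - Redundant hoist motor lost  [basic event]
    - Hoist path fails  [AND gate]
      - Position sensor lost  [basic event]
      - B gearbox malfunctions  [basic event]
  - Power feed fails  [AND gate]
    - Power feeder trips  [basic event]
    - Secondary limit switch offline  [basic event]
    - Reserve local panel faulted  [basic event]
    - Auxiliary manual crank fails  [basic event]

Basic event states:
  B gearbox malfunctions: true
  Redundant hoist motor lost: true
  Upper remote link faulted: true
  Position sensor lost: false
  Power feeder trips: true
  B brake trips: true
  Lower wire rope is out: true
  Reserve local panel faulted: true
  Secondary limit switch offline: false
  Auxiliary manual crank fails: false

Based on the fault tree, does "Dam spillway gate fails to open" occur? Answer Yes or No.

Remote branch down [OR]: Upper remote link faulted=occurs, B brake trips=occurs → at least one input occurs → occurs.
Hoist path fails [AND]: Position sensor lost=not, B gearbox malfunctions=occurs → not all inputs occur → does not occur.
Local branch inoperative [AND]: Lower wire rope is out=occurs, Remote branch down=occurs, Redundant hoist motor lost=occurs, Hoist path fails=not → not all inputs occur → does not occur.
Power feed fails [AND]: Power feeder trips=occurs, Secondary limit switch offline=not, Reserve local panel faulted=occurs, Auxiliary manual crank fails=not → not all inputs occur → does not occur.
Dam spillway gate fails to open [OR]: Local branch inoperative=not, Power feed fails=not → no input occurs → does not occur.

No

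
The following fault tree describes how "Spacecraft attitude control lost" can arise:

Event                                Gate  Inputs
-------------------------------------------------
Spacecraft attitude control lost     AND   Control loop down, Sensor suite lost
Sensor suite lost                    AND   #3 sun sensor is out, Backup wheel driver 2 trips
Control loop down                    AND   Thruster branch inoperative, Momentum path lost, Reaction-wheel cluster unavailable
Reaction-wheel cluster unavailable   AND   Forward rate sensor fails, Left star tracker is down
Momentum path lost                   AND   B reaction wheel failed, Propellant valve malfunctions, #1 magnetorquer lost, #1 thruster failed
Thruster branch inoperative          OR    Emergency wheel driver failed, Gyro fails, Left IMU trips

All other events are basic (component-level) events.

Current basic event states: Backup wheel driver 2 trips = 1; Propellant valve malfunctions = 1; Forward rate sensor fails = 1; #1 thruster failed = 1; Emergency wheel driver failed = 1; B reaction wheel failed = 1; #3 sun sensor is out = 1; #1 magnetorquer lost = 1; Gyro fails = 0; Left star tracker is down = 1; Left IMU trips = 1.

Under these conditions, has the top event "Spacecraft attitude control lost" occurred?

Yes

Thruster branch inoperative [OR]: Emergency wheel driver failed=occurs, Gyro fails=not, Left IMU trips=occurs → at least one input occurs → occurs.
Momentum path lost [AND]: B reaction wheel failed=occurs, Propellant valve malfunctions=occurs, #1 magnetorquer lost=occurs, #1 thruster failed=occurs → all inputs occur → occurs.
Reaction-wheel cluster unavailable [AND]: Forward rate sensor fails=occurs, Left star tracker is down=occurs → all inputs occur → occurs.
Control loop down [AND]: Thruster branch inoperative=occurs, Momentum path lost=occurs, Reaction-wheel cluster unavailable=occurs → all inputs occur → occurs.
Sensor suite lost [AND]: #3 sun sensor is out=occurs, Backup wheel driver 2 trips=occurs → all inputs occur → occurs.
Spacecraft attitude control lost [AND]: Control loop down=occurs, Sensor suite lost=occurs → all inputs occur → occurs.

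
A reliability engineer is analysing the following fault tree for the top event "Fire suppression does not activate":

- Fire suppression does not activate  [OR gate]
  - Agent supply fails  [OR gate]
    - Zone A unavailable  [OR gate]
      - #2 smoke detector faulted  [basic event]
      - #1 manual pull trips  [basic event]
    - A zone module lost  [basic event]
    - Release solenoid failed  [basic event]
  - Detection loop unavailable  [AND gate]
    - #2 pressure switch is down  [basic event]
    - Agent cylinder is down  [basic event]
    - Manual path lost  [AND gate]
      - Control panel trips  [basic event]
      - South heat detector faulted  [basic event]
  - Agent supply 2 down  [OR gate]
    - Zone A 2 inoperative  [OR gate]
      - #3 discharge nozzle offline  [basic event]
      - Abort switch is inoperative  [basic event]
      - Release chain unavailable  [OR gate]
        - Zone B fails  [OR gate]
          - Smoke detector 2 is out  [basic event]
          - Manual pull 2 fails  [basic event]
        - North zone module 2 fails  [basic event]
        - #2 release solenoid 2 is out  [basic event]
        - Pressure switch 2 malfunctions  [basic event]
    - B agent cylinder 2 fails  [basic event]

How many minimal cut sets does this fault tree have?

Zone A unavailable [OR]: union of children's cut sets → 2 cut set(s).
Agent supply fails [OR]: union of children's cut sets → 4 cut set(s).
Manual path lost [AND]: one cut set from each child combined → 1 × 1 = 1 cut set(s).
Detection loop unavailable [AND]: one cut set from each child combined → 1 × 1 × 1 = 1 cut set(s).
Zone B fails [OR]: union of children's cut sets → 2 cut set(s).
Release chain unavailable [OR]: union of children's cut sets → 5 cut set(s).
Zone A 2 inoperative [OR]: union of children's cut sets → 7 cut set(s).
Agent supply 2 down [OR]: union of children's cut sets → 8 cut set(s).
Fire suppression does not activate [OR]: union of children's cut sets → 13 cut set(s).

13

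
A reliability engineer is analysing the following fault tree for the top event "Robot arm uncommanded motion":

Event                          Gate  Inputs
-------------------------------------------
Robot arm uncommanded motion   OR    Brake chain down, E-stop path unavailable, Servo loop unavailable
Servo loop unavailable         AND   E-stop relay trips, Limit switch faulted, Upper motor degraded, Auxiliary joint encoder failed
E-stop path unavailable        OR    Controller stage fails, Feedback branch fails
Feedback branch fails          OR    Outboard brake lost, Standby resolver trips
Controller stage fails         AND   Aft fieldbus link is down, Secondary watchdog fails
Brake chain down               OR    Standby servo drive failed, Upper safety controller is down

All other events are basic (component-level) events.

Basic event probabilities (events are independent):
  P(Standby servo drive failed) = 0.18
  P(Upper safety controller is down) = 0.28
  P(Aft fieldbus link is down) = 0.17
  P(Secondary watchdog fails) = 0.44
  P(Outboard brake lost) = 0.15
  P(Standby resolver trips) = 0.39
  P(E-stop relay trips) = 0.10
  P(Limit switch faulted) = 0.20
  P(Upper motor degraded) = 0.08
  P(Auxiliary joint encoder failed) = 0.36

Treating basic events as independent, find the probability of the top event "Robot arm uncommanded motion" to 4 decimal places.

P(Brake chain down) [OR] = 1 − (1−0.18) × (1−0.28) = 0.409600
P(Controller stage fails) [AND] = 0.17 × 0.44 = 0.074800
P(Feedback branch fails) [OR] = 1 − (1−0.15) × (1−0.39) = 0.481500
P(E-stop path unavailable) [OR] = 1 − (1−0.074800) × (1−0.481500) = 0.520284
P(Servo loop unavailable) [AND] = 0.10 × 0.20 × 0.08 × 0.36 = 0.000576
P(Robot arm uncommanded motion) [OR] = 1 − (1−0.409600) × (1−0.520284) × (1−0.000576) = 0.716939
Rounded to 4 decimal places: P(Robot arm uncommanded motion) ≈ 0.7169.

0.7169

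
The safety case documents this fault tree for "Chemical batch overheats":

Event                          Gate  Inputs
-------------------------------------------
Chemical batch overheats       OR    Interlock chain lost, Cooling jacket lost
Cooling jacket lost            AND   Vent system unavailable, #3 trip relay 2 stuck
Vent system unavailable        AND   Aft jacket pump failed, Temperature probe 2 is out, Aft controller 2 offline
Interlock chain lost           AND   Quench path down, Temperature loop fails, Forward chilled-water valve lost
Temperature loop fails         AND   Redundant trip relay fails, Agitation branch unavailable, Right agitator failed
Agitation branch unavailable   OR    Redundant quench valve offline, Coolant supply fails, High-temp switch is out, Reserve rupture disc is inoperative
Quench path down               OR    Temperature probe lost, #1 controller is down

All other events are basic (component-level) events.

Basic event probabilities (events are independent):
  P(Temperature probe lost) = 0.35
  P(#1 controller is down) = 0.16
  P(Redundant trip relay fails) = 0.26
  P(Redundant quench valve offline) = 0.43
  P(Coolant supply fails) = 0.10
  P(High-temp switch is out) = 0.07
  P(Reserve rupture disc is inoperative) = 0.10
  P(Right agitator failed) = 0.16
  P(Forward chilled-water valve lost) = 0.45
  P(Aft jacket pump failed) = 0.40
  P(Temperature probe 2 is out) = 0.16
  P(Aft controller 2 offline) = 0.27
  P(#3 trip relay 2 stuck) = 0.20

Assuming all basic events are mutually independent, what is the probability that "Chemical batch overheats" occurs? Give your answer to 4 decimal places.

0.0083

P(Quench path down) [OR] = 1 − (1−0.35) × (1−0.16) = 0.454000
P(Agitation branch unavailable) [OR] = 1 − (1−0.43) × (1−0.10) × (1−0.07) × (1−0.10) = 0.570619
P(Temperature loop fails) [AND] = 0.26 × 0.570619 × 0.16 = 0.023738
P(Interlock chain lost) [AND] = 0.454000 × 0.023738 × 0.45 = 0.004850
P(Vent system unavailable) [AND] = 0.40 × 0.16 × 0.27 = 0.017280
P(Cooling jacket lost) [AND] = 0.017280 × 0.20 = 0.003456
P(Chemical batch overheats) [OR] = 1 − (1−0.004850) × (1−0.003456) = 0.008289
Rounded to 4 decimal places: P(Chemical batch overheats) ≈ 0.0083.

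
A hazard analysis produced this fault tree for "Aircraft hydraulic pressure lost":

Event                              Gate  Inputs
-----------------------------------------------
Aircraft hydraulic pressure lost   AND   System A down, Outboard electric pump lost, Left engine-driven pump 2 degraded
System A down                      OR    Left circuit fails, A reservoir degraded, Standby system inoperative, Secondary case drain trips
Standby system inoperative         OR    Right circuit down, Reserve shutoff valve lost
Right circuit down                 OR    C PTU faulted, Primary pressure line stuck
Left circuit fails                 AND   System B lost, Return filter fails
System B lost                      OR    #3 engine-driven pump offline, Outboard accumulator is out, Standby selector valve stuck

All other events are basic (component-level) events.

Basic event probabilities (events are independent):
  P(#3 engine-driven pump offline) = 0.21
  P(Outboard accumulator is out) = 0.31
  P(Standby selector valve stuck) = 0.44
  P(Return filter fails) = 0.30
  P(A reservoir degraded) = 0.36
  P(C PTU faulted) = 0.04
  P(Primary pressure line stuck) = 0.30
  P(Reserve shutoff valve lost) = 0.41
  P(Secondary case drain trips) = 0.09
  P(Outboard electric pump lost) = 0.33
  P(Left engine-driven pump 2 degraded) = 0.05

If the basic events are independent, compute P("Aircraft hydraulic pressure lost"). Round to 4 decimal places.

0.0135

P(System B lost) [OR] = 1 − (1−0.21) × (1−0.31) × (1−0.44) = 0.694744
P(Left circuit fails) [AND] = 0.694744 × 0.30 = 0.208423
P(Right circuit down) [OR] = 1 − (1−0.04) × (1−0.30) = 0.328000
P(Standby system inoperative) [OR] = 1 − (1−0.328000) × (1−0.41) = 0.603520
P(System A down) [OR] = 1 − (1−0.208423) × (1−0.36) × (1−0.603520) × (1−0.09) = 0.817217
P(Aircraft hydraulic pressure lost) [AND] = 0.817217 × 0.33 × 0.05 = 0.013484
Rounded to 4 decimal places: P(Aircraft hydraulic pressure lost) ≈ 0.0135.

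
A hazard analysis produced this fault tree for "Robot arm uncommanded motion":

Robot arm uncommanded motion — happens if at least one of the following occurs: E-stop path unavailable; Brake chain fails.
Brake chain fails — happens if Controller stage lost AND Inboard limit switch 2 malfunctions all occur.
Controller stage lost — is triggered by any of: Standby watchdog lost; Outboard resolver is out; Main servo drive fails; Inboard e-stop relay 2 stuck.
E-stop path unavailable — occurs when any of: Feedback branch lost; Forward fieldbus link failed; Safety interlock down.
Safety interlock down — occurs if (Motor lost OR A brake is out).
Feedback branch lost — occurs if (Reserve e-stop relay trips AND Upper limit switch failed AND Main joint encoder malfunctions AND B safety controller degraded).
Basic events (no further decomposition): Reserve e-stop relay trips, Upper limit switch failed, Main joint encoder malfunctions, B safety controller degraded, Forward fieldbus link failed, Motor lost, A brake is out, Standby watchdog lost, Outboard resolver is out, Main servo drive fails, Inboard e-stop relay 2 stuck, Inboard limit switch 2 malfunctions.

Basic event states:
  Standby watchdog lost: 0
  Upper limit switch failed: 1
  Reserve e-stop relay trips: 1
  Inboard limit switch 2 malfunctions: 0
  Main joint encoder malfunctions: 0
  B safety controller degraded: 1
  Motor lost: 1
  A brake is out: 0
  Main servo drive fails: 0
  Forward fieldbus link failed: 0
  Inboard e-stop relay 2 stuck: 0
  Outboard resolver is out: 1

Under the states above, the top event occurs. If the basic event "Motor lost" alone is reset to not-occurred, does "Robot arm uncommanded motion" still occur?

Counterfactual: set "Motor lost" to not occurred.
Feedback branch lost [AND]: Reserve e-stop relay trips=occurs, Upper limit switch failed=occurs, Main joint encoder malfunctions=not, B safety controller degraded=occurs → not all inputs occur → does not occur.
Safety interlock down [OR]: Motor lost=not, A brake is out=not → no input occurs → does not occur.
E-stop path unavailable [OR]: Feedback branch lost=not, Forward fieldbus link failed=not, Safety interlock down=not → no input occurs → does not occur.
Controller stage lost [OR]: Standby watchdog lost=not, Outboard resolver is out=occurs, Main servo drive fails=not, Inboard e-stop relay 2 stuck=not → at least one input occurs → occurs.
Brake chain fails [AND]: Controller stage lost=occurs, Inboard limit switch 2 malfunctions=not → not all inputs occur → does not occur.
Robot arm uncommanded motion [OR]: E-stop path unavailable=not, Brake chain fails=not → no input occurs → does not occur.

No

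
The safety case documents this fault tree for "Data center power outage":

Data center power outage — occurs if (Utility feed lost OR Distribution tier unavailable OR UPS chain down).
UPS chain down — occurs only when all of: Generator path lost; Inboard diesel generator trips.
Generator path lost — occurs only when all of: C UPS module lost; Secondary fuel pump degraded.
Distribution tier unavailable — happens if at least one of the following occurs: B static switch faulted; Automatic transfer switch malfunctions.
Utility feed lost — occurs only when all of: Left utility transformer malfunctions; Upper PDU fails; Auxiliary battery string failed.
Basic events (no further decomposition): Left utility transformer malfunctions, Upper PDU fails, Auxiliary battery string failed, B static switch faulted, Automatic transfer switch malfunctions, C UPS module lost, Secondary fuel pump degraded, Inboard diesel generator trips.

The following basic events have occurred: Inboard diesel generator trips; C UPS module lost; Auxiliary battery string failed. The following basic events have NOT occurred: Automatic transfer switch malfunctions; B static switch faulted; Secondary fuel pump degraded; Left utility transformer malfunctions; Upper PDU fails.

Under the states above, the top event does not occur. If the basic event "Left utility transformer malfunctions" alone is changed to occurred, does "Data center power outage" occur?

Counterfactual: set "Left utility transformer malfunctions" to occurred.
Utility feed lost [AND]: Left utility transformer malfunctions=occurs, Upper PDU fails=not, Auxiliary battery string failed=occurs → not all inputs occur → does not occur.
Distribution tier unavailable [OR]: B static switch faulted=not, Automatic transfer switch malfunctions=not → no input occurs → does not occur.
Generator path lost [AND]: C UPS module lost=occurs, Secondary fuel pump degraded=not → not all inputs occur → does not occur.
UPS chain down [AND]: Generator path lost=not, Inboard diesel generator trips=occurs → not all inputs occur → does not occur.
Data center power outage [OR]: Utility feed lost=not, Distribution tier unavailable=not, UPS chain down=not → no input occurs → does not occur.

No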